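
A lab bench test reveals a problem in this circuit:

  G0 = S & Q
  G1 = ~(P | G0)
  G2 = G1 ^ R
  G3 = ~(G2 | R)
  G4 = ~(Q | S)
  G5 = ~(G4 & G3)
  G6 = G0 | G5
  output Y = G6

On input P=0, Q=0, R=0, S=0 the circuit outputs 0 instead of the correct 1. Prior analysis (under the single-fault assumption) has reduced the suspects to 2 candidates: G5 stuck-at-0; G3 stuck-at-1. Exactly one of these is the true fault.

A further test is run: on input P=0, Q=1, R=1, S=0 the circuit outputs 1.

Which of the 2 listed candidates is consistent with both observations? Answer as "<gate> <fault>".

G3 stuck-at-1

Evaluate each candidate on input P=0, Q=1, R=1, S=0:
  G5 stuck-at-0: G0=0, G1=1, G2=0, G3=0, G4=0, G5=0 [stuck-at-0], G6=0 → 0 — eliminated
  G3 stuck-at-1: G0=0, G1=1, G2=0, G3=1 [stuck-at-1], G4=0, G5=1, G6=1 → 1 — matches
Only G3 stuck-at-1 reproduces the observed 1.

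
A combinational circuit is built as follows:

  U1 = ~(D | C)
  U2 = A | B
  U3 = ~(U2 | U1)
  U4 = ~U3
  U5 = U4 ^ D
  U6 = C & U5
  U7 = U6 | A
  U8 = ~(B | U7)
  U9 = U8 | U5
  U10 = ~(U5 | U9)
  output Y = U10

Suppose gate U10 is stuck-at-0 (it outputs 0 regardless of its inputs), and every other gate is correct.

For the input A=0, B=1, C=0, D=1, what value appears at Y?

Propagate with U10 forced: U1=0, U2=1, U3=0, U4=1, U5=0, U6=0, U7=0, U8=0, U9=0, U10=0 [stuck-at-0].
So Y = 0. (Without the fault it would be 1.)

0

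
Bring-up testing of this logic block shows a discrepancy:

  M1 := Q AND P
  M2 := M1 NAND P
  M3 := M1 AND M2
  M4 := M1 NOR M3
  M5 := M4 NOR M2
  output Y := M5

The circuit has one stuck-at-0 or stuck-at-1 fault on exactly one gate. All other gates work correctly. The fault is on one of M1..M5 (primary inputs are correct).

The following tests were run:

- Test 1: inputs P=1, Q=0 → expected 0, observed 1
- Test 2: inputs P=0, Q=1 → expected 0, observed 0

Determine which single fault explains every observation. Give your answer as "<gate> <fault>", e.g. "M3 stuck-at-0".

M1 stuck-at-1

Fault-free values for test 1 (P=1, Q=0): M1=0, M2=1, M3=0, M4=1, M5=0, giving Y=0. Observed 1.
Test 1: faults giving observed 1 are {M1 stuck-at-1, M5 stuck-at-1}.
Test 2 (P=0, Q=1): fault-free M1=0, M2=1, M3=0, M4=1, M5=0 → 0; observed 0. Eliminates M5 stuck-at-1.
Only M1 stuck-at-1 is consistent with every test.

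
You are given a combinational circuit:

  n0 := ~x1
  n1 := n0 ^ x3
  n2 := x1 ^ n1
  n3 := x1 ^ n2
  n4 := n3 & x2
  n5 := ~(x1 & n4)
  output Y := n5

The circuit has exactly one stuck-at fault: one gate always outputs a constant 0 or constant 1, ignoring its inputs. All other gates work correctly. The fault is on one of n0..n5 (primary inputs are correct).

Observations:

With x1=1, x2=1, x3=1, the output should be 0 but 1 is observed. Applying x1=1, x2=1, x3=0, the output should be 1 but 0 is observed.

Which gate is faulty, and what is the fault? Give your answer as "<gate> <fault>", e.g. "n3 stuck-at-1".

n0 stuck-at-1

Fault-free values for test 1 (x1=1, x2=1, x3=1): n0=0, n1=1, n2=0, n3=1, n4=1, n5=0, giving Y=0. Observed 1.
Test 1: faults giving observed 1 are {n0 stuck-at-1, n1 stuck-at-0, n2 stuck-at-1, n3 stuck-at-0, n4 stuck-at-0, n5 stuck-at-1}.
Test 2 (x1=1, x2=1, x3=0): fault-free n0=0, n1=0, n2=1, n3=0, n4=0, n5=1 → 1; observed 0. Eliminates n1 stuck-at-0, n2 stuck-at-1, n3 stuck-at-0, n4 stuck-at-0, n5 stuck-at-1.
Only n0 stuck-at-1 is consistent with every test.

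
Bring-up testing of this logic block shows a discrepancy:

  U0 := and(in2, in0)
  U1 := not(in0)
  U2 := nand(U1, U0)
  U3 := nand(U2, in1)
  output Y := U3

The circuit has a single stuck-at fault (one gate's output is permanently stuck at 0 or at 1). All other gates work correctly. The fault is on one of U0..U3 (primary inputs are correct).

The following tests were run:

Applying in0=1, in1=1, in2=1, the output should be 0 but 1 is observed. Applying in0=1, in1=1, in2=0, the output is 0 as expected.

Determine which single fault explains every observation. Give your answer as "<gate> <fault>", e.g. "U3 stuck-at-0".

Fault-free values for test 1 (in0=1, in1=1, in2=1): U0=1, U1=0, U2=1, U3=0, giving Y=0. Observed 1.
Test 1: faults giving observed 1 are {U1 stuck-at-1, U2 stuck-at-0, U3 stuck-at-1}.
Test 2 (in0=1, in1=1, in2=0): fault-free U0=0, U1=0, U2=1, U3=0 → 0; observed 0. Eliminates U2 stuck-at-0, U3 stuck-at-1.
Only U1 stuck-at-1 is consistent with every test.

U1 stuck-at-1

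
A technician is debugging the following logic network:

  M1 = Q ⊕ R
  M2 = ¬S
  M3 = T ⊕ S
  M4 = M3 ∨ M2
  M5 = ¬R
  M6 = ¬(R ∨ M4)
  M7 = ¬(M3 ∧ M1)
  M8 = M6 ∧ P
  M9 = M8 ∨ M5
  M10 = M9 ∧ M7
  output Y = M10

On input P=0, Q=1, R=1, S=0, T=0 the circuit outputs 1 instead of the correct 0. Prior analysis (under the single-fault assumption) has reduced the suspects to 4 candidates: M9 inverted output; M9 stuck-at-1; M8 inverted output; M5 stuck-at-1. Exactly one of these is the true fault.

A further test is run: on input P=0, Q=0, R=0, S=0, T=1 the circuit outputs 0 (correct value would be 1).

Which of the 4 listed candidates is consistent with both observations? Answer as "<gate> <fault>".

Evaluate each candidate on input P=0, Q=0, R=0, S=0, T=1:
  M9 inverted output: M1=0, M2=1, M3=1, M4=1, M5=1, M6=0, M7=1, M8=0, M9=0 [inverted output], M10=0 → 0 — matches
  M9 stuck-at-1: M1=0, M2=1, M3=1, M4=1, M5=1, M6=0, M7=1, M8=0, M9=1 [stuck-at-1], M10=1 → 1 — eliminated
  M8 inverted output: M1=0, M2=1, M3=1, M4=1, M5=1, M6=0, M7=1, M8=1 [inverted output], M9=1, M10=1 → 1 — eliminated
  M5 stuck-at-1: M1=0, M2=1, M3=1, M4=1, M5=1 [stuck-at-1], M6=0, M7=1, M8=0, M9=1, M10=1 → 1 — eliminated
Only M9 inverted output reproduces the observed 0.

M9 inverted output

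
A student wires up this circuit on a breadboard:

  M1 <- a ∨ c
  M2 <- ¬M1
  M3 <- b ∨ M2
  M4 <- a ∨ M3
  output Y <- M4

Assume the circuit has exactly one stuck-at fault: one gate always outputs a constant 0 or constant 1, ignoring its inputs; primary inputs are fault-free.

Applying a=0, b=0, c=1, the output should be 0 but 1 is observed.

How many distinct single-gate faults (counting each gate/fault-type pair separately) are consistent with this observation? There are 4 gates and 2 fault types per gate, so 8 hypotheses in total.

Fault-free: M1=1, M2=0, M3=0, M4=0 → 0. Observed 1.
  M1 stuck-at-0: output 1 ✓
  M1 stuck-at-1: output 0 ✗
  M2 stuck-at-0: output 0 ✗
  M2 stuck-at-1: output 1 ✓
  M3 stuck-at-0: output 0 ✗
  M3 stuck-at-1: output 1 ✓
  M4 stuck-at-0: output 0 ✗
  M4 stuck-at-1: output 1 ✓
Consistent faults: {M1 stuck-at-0, M2 stuck-at-1, M3 stuck-at-1, M4 stuck-at-1} — 4 in all.

4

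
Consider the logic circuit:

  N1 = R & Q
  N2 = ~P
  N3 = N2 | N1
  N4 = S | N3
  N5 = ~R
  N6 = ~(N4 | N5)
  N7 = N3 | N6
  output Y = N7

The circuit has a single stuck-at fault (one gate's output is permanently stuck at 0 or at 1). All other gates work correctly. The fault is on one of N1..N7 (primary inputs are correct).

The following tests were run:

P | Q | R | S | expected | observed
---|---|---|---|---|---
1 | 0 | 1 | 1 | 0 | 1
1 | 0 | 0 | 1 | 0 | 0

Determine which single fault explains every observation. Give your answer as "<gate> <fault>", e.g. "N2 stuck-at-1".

Fault-free values for test 1 (P=1, Q=0, R=1, S=1): N1=0, N2=0, N3=0, N4=1, N5=0, N6=0, N7=0, giving Y=0. Observed 1.
Test 1: faults giving observed 1 are {N1 stuck-at-1, N2 stuck-at-1, N3 stuck-at-1, N4 stuck-at-0, N6 stuck-at-1, N7 stuck-at-1}.
Test 2 (P=1, Q=0, R=0, S=1): fault-free N1=0, N2=0, N3=0, N4=1, N5=1, N6=0, N7=0 → 0; observed 0. Eliminates N1 stuck-at-1, N2 stuck-at-1, N3 stuck-at-1, N6 stuck-at-1, N7 stuck-at-1.
Only N4 stuck-at-0 is consistent with every test.

N4 stuck-at-0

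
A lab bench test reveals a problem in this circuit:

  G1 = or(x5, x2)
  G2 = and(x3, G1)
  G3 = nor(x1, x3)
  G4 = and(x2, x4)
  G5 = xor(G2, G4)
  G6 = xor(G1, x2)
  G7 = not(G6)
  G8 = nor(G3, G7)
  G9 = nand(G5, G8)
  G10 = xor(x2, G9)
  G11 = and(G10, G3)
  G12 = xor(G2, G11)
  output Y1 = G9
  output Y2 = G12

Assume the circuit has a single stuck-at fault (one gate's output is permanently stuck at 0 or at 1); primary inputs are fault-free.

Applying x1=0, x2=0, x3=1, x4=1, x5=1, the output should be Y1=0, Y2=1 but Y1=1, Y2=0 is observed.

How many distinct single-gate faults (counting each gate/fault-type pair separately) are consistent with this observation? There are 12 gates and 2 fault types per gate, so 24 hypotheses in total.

3

Fault-free: G1=1, G2=1, G3=0, G4=0, G5=1, G6=1, G7=0, G8=1, G9=0, G10=0, G11=0, G12=1 → Y1=0, Y2=1. Observed Y1=1, Y2=0.
  G1: stuck-at-0 ✓; others ✗
  G2: stuck-at-0 ✓; others ✗
  G3: stuck-at-1 ✓; others ✗
  G4: none of the 2 fault types match ✗
  G5: none of the 2 fault types match ✗
  G6: none of the 2 fault types match ✗
  G7: none of the 2 fault types match ✗
  G8: none of the 2 fault types match ✗
  G9: none of the 2 fault types match ✗
  G10: none of the 2 fault types match ✗
  G11: none of the 2 fault types match ✗
  G12: none of the 2 fault types match ✗
Consistent faults: {G1 stuck-at-0, G2 stuck-at-0, G3 stuck-at-1} — 3 in all.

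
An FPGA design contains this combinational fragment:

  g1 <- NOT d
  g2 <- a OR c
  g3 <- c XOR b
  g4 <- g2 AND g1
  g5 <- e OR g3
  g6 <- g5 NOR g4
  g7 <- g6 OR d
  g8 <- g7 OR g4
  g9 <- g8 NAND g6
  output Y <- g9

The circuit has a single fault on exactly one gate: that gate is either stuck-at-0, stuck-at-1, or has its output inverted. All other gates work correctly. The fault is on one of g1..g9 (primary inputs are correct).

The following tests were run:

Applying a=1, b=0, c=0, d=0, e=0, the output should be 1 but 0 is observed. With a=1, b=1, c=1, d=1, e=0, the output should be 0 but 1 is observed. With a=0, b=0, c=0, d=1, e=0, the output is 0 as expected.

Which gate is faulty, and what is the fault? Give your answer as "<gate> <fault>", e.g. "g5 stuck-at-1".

Fault-free values for test 1 (a=1, b=0, c=0, d=0, e=0): g1=1, g2=1, g3=0, g4=1, g5=0, g6=0, g7=0, g8=1, g9=1, giving Y=1. Observed 0.
Test 1: faults giving observed 0 are {g1 stuck-at-0, g1 inverted output, g2 stuck-at-0, g2 inverted output, g4 stuck-at-0, g4 inverted output, g6 stuck-at-1, g6 inverted output, g9 stuck-at-0, g9 inverted output}.
Test 2 (a=1, b=1, c=1, d=1, e=0): fault-free g1=0, g2=1, g3=0, g4=0, g5=0, g6=1, g7=1, g8=1, g9=0 → 0; observed 1. Eliminates g1 stuck-at-0, g2 stuck-at-0, g2 inverted output, g4 stuck-at-0, g6 stuck-at-1, g9 stuck-at-0.
Test 3 (a=0, b=0, c=0, d=1, e=0): fault-free g1=0, g2=0, g3=0, g4=0, g5=0, g6=1, g7=1, g8=1, g9=0 → 0; observed 0. Eliminates g4 inverted output, g6 inverted output, g9 inverted output.
Only g1 inverted output is consistent with every test.

g1 inverted output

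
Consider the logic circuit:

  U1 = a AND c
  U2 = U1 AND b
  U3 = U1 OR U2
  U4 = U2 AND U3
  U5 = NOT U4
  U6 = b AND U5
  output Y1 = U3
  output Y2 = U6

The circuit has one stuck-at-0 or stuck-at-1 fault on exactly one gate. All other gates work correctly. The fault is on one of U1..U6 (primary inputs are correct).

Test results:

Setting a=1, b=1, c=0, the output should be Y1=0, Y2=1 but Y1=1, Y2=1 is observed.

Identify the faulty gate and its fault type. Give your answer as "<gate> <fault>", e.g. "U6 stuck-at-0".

U3 stuck-at-1

Fault-free values for test 1 (a=1, b=1, c=0): U1=0, U2=0, U3=0, U4=0, U5=1, U6=1, giving Y1=0, Y2=1. Observed Y1=1, Y2=1.
Test 1: faults giving observed Y1=1, Y2=1 are {U3 stuck-at-1}.
Only U3 stuck-at-1 is consistent with every test.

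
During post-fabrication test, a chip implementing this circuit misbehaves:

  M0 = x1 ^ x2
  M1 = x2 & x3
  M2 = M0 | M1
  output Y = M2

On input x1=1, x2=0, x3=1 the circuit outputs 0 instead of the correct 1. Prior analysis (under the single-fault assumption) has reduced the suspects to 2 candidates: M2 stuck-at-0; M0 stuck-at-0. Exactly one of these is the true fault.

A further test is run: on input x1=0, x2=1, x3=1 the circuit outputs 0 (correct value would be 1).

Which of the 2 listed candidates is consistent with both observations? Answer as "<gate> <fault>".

M2 stuck-at-0

Evaluate each candidate on input x1=0, x2=1, x3=1:
  M2 stuck-at-0: M0=1, M1=1, M2=0 [stuck-at-0] → 0 — matches
  M0 stuck-at-0: M0=0 [stuck-at-0], M1=1, M2=1 → 1 — eliminated
Only M2 stuck-at-0 reproduces the observed 0.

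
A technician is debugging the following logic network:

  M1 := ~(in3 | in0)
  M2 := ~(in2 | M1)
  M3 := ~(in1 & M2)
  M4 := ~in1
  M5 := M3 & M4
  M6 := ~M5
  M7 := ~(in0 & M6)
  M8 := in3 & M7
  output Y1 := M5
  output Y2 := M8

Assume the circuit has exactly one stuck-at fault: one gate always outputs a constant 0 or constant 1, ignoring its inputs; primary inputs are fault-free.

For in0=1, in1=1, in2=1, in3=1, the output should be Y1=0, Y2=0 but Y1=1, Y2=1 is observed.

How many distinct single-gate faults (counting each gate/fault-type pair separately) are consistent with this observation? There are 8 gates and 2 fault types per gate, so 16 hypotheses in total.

Fault-free: M1=0, M2=0, M3=1, M4=0, M5=0, M6=1, M7=0, M8=0 → Y1=0, Y2=0. Observed Y1=1, Y2=1.
  M1: none of the 2 fault types match ✗
  M2: none of the 2 fault types match ✗
  M3: none of the 2 fault types match ✗
  M4: stuck-at-1 ✓; others ✗
  M5: stuck-at-1 ✓; others ✗
  M6: none of the 2 fault types match ✗
  M7: none of the 2 fault types match ✗
  M8: none of the 2 fault types match ✗
Consistent faults: {M4 stuck-at-1, M5 stuck-at-1} — 2 in all.

2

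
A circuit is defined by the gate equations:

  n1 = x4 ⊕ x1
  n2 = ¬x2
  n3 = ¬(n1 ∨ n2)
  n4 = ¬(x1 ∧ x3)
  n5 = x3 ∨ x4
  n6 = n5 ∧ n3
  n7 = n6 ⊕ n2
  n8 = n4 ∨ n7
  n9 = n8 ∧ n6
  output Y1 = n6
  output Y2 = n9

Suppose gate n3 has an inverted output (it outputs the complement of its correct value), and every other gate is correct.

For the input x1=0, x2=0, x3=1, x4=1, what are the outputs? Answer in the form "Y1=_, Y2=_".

Propagate with n3 forced: n1=1, n2=1, n3=1 [inverted output], n4=1, n5=1, n6=1, n7=0, n8=1, n9=1.
So the outputs are Y1=1, Y2=1. (Without the fault they would be Y1=0, Y2=0.)

Y1=1, Y2=1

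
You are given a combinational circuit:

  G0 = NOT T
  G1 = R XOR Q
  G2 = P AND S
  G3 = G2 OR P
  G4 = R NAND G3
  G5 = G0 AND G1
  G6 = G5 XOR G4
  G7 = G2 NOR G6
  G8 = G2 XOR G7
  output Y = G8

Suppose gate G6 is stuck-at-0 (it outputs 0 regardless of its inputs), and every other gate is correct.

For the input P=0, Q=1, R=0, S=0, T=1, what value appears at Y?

Propagate with G6 forced: G0=0, G1=1, G2=0, G3=0, G4=1, G5=0, G6=0 [stuck-at-0], G7=1, G8=1.
So Y = 1. (Without the fault it would be 0.)

1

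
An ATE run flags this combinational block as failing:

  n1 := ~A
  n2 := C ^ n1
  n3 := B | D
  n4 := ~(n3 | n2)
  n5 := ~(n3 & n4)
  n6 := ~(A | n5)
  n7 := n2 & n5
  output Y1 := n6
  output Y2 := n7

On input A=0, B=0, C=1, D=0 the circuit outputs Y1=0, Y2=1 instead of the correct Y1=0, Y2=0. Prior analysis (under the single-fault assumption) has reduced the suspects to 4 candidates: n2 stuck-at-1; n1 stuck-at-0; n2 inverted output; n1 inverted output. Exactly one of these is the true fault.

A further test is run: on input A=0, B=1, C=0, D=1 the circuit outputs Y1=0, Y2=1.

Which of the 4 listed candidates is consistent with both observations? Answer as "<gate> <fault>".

Evaluate each candidate on input A=0, B=1, C=0, D=1:
  n2 stuck-at-1: n1=1, n2=1 [stuck-at-1], n3=1, n4=0, n5=1, n6=0, n7=1 → Y1=0, Y2=1 — matches
  n1 stuck-at-0: n1=0 [stuck-at-0], n2=0, n3=1, n4=0, n5=1, n6=0, n7=0 → Y1=0, Y2=0 — eliminated
  n2 inverted output: n1=1, n2=0 [inverted output], n3=1, n4=0, n5=1, n6=0, n7=0 → Y1=0, Y2=0 — eliminated
  n1 inverted output: n1=0 [inverted output], n2=0, n3=1, n4=0, n5=1, n6=0, n7=0 → Y1=0, Y2=0 — eliminated
Only n2 stuck-at-1 reproduces the observed Y1=0, Y2=1.

n2 stuck-at-1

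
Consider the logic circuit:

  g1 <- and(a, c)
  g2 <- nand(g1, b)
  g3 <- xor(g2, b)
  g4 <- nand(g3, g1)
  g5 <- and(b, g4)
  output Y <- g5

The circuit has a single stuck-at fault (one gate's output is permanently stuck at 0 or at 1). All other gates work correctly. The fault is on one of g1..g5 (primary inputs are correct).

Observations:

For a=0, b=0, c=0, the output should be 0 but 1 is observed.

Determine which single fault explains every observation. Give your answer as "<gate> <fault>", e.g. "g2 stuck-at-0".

Fault-free values for test 1 (a=0, b=0, c=0): g1=0, g2=1, g3=1, g4=1, g5=0, giving Y=0. Observed 1.
Test 1: faults giving observed 1 are {g5 stuck-at-1}.
Only g5 stuck-at-1 is consistent with every test.

g5 stuck-at-1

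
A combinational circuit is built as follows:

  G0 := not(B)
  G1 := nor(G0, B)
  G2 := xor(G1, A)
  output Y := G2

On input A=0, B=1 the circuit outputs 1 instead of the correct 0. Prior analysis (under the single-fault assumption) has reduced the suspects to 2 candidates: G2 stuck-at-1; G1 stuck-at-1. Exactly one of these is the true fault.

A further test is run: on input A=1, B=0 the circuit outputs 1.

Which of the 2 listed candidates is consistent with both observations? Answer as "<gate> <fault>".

G2 stuck-at-1

Evaluate each candidate on input A=1, B=0:
  G2 stuck-at-1: G0=1, G1=0, G2=1 [stuck-at-1] → 1 — matches
  G1 stuck-at-1: G0=1, G1=1 [stuck-at-1], G2=0 → 0 — eliminated
Only G2 stuck-at-1 reproduces the observed 1.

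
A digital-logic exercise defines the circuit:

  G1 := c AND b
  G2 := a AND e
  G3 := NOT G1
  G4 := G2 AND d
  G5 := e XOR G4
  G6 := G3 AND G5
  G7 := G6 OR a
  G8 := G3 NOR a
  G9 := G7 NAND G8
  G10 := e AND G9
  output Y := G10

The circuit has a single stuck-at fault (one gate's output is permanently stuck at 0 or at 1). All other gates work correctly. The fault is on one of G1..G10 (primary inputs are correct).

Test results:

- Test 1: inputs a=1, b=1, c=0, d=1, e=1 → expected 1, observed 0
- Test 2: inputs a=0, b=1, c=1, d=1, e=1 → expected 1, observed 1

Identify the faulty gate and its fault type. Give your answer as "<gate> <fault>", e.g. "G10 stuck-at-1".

Fault-free values for test 1 (a=1, b=1, c=0, d=1, e=1): G1=0, G2=1, G3=1, G4=1, G5=0, G6=0, G7=1, G8=0, G9=1, G10=1, giving Y=1. Observed 0.
Test 1: faults giving observed 0 are {G8 stuck-at-1, G9 stuck-at-0, G10 stuck-at-0}.
Test 2 (a=0, b=1, c=1, d=1, e=1): fault-free G1=1, G2=0, G3=0, G4=0, G5=1, G6=0, G7=0, G8=1, G9=1, G10=1 → 1; observed 1. Eliminates G9 stuck-at-0, G10 stuck-at-0.
Only G8 stuck-at-1 is consistent with every test.

G8 stuck-at-1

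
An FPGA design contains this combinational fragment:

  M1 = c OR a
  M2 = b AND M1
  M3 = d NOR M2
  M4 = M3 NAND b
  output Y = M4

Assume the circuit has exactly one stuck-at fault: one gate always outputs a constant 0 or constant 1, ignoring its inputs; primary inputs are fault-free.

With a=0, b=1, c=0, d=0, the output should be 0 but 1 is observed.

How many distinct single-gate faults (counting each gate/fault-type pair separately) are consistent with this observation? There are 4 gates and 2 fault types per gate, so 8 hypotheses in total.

4

Fault-free: M1=0, M2=0, M3=1, M4=0 → 0. Observed 1.
  M1 stuck-at-0: output 0 ✗
  M1 stuck-at-1: output 1 ✓
  M2 stuck-at-0: output 0 ✗
  M2 stuck-at-1: output 1 ✓
  M3 stuck-at-0: output 1 ✓
  M3 stuck-at-1: output 0 ✗
  M4 stuck-at-0: output 0 ✗
  M4 stuck-at-1: output 1 ✓
Consistent faults: {M1 stuck-at-1, M2 stuck-at-1, M3 stuck-at-0, M4 stuck-at-1} — 4 in all.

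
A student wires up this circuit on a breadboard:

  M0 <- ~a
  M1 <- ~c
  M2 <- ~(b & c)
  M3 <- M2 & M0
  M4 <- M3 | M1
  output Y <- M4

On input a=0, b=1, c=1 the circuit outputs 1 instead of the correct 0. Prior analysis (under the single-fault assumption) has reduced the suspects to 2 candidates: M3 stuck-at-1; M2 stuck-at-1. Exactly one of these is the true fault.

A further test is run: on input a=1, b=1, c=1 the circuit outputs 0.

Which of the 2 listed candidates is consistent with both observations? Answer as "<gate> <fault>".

M2 stuck-at-1

Evaluate each candidate on input a=1, b=1, c=1:
  M3 stuck-at-1: M0=0, M1=0, M2=0, M3=1 [stuck-at-1], M4=1 → 1 — eliminated
  M2 stuck-at-1: M0=0, M1=0, M2=1 [stuck-at-1], M3=0, M4=0 → 0 — matches
Only M2 stuck-at-1 reproduces the observed 0.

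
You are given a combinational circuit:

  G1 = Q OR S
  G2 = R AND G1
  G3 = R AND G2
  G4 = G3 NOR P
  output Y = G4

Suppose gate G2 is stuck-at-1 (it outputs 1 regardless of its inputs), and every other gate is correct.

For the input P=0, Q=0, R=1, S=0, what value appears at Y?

Propagate with G2 forced: G1=0, G2=1 [stuck-at-1], G3=1, G4=0.
So Y = 0. (Without the fault it would be 1.)

0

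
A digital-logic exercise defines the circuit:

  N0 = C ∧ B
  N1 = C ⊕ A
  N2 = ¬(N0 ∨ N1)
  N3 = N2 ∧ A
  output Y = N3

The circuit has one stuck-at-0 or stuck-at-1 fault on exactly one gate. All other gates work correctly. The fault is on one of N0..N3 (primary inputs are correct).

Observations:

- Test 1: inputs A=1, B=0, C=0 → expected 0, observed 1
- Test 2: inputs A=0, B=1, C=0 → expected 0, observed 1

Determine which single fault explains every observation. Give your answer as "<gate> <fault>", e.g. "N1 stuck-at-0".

Fault-free values for test 1 (A=1, B=0, C=0): N0=0, N1=1, N2=0, N3=0, giving Y=0. Observed 1.
Test 1: faults giving observed 1 are {N1 stuck-at-0, N2 stuck-at-1, N3 stuck-at-1}.
Test 2 (A=0, B=1, C=0): fault-free N0=0, N1=0, N2=1, N3=0 → 0; observed 1. Eliminates N1 stuck-at-0, N2 stuck-at-1.
Only N3 stuck-at-1 is consistent with every test.

N3 stuck-at-1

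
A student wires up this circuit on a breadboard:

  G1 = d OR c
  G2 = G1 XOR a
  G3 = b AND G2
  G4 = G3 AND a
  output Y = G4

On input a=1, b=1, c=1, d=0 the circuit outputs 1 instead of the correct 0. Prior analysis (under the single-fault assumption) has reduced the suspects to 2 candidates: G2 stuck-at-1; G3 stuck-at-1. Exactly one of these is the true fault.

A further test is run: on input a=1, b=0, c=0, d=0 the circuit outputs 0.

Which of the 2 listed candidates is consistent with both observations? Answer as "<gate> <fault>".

G2 stuck-at-1

Evaluate each candidate on input a=1, b=0, c=0, d=0:
  G2 stuck-at-1: G1=0, G2=1 [stuck-at-1], G3=0, G4=0 → 0 — matches
  G3 stuck-at-1: G1=0, G2=1, G3=1 [stuck-at-1], G4=1 → 1 — eliminated
Only G2 stuck-at-1 reproduces the observed 0.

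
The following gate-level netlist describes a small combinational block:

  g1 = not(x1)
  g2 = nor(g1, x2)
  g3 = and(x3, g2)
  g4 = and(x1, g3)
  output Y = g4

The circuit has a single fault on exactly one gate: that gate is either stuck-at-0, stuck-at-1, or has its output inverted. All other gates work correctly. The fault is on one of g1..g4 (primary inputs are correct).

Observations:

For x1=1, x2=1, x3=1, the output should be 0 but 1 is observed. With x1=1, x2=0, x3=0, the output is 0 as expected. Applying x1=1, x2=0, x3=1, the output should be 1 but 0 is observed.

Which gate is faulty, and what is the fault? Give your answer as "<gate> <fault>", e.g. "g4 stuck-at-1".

g2 inverted output

Fault-free values for test 1 (x1=1, x2=1, x3=1): g1=0, g2=0, g3=0, g4=0, giving Y=0. Observed 1.
Test 1: faults giving observed 1 are {g2 stuck-at-1, g2 inverted output, g3 stuck-at-1, g3 inverted output, g4 stuck-at-1, g4 inverted output}.
Test 2 (x1=1, x2=0, x3=0): fault-free g1=0, g2=1, g3=0, g4=0 → 0; observed 0. Eliminates g3 stuck-at-1, g3 inverted output, g4 stuck-at-1, g4 inverted output.
Test 3 (x1=1, x2=0, x3=1): fault-free g1=0, g2=1, g3=1, g4=1 → 1; observed 0. Eliminates g2 stuck-at-1.
Only g2 inverted output is consistent with every test.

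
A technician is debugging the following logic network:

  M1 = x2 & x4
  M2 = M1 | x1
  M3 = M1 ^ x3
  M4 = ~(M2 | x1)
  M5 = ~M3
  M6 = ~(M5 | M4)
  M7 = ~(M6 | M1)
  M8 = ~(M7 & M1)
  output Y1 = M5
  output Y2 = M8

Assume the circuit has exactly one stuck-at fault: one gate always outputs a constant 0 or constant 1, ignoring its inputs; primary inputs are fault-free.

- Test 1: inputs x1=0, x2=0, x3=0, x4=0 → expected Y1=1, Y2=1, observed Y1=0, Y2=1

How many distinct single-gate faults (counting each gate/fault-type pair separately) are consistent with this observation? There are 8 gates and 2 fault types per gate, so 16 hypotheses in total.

Fault-free: M1=0, M2=0, M3=0, M4=1, M5=1, M6=0, M7=1, M8=1 → Y1=1, Y2=1. Observed Y1=0, Y2=1.
  M1: stuck-at-1 ✓; others ✗
  M2: none of the 2 fault types match ✗
  M3: stuck-at-1 ✓; others ✗
  M4: none of the 2 fault types match ✗
  M5: stuck-at-0 ✓; others ✗
  M6: none of the 2 fault types match ✗
  M7: none of the 2 fault types match ✗
  M8: none of the 2 fault types match ✗
Consistent faults: {M1 stuck-at-1, M3 stuck-at-1, M5 stuck-at-0} — 3 in all.

3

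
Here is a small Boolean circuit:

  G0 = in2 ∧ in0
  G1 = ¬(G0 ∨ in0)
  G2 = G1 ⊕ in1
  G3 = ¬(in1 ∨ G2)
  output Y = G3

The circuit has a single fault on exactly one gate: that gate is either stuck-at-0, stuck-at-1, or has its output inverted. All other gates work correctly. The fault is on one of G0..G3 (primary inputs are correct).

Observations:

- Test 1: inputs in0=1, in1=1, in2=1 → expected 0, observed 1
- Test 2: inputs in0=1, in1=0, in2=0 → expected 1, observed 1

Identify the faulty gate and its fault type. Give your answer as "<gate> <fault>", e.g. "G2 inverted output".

Fault-free values for test 1 (in0=1, in1=1, in2=1): G0=1, G1=0, G2=1, G3=0, giving Y=0. Observed 1.
Test 1: faults giving observed 1 are {G3 stuck-at-1, G3 inverted output}.
Test 2 (in0=1, in1=0, in2=0): fault-free G0=0, G1=0, G2=0, G3=1 → 1; observed 1. Eliminates G3 inverted output.
Only G3 stuck-at-1 is consistent with every test.

G3 stuck-at-1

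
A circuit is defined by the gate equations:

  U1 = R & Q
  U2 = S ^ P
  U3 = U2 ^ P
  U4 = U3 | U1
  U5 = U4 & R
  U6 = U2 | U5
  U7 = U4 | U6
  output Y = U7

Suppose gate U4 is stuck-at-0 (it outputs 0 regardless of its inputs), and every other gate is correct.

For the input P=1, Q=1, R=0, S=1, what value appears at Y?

Propagate with U4 forced: U1=0, U2=0, U3=1, U4=0 [stuck-at-0], U5=0, U6=0, U7=0.
So Y = 0. (Without the fault it would be 1.)

0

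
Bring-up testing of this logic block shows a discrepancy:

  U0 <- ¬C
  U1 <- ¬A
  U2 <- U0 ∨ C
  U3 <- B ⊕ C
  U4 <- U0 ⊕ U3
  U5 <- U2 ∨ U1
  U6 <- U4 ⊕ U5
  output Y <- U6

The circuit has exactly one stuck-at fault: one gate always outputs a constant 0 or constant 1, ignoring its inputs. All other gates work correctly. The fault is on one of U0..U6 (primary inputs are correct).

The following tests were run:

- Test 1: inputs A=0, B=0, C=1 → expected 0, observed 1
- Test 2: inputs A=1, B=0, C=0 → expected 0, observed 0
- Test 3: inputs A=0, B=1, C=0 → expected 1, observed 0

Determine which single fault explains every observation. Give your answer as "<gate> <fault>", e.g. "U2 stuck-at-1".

Fault-free values for test 1 (A=0, B=0, C=1): U0=0, U1=1, U2=1, U3=1, U4=1, U5=1, U6=0, giving Y=0. Observed 1.
Test 1: faults giving observed 1 are {U0 stuck-at-1, U3 stuck-at-0, U4 stuck-at-0, U5 stuck-at-0, U6 stuck-at-1}.
Test 2 (A=1, B=0, C=0): fault-free U0=1, U1=0, U2=1, U3=0, U4=1, U5=1, U6=0 → 0; observed 0. Eliminates U4 stuck-at-0, U5 stuck-at-0, U6 stuck-at-1.
Test 3 (A=0, B=1, C=0): fault-free U0=1, U1=1, U2=1, U3=1, U4=0, U5=1, U6=1 → 1; observed 0. Eliminates U0 stuck-at-1.
Only U3 stuck-at-0 is consistent with every test.

U3 stuck-at-0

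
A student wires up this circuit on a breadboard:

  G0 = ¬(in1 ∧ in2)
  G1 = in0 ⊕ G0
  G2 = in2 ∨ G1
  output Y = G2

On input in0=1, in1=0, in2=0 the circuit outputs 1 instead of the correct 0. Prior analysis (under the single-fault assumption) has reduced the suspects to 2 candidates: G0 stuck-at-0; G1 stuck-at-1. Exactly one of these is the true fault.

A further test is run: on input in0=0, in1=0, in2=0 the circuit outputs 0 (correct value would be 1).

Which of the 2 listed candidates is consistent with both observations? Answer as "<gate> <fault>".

Evaluate each candidate on input in0=0, in1=0, in2=0:
  G0 stuck-at-0: G0=0 [stuck-at-0], G1=0, G2=0 → 0 — matches
  G1 stuck-at-1: G0=1, G1=1 [stuck-at-1], G2=1 → 1 — eliminated
Only G0 stuck-at-0 reproduces the observed 0.

G0 stuck-at-0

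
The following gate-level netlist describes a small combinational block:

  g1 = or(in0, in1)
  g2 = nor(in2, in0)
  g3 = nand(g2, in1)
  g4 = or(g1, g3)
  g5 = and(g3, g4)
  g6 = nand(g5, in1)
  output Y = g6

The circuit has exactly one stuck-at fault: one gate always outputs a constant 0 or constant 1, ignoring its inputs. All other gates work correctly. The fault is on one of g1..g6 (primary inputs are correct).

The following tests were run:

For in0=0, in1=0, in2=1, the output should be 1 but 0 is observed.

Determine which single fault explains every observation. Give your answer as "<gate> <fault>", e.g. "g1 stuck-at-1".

Fault-free values for test 1 (in0=0, in1=0, in2=1): g1=0, g2=0, g3=1, g4=1, g5=1, g6=1, giving Y=1. Observed 0.
Test 1: faults giving observed 0 are {g6 stuck-at-0}.
Only g6 stuck-at-0 is consistent with every test.

g6 stuck-at-0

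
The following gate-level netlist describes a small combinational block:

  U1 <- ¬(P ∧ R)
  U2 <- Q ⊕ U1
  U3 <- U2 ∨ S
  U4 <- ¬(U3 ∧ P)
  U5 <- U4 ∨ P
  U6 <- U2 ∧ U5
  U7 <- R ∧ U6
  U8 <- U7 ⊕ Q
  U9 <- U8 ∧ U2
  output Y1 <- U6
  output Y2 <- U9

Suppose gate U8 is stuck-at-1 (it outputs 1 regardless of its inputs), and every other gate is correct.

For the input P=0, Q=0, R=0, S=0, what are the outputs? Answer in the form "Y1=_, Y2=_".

Y1=1, Y2=1

Propagate with U8 forced: U1=1, U2=1, U3=1, U4=1, U5=1, U6=1, U7=0, U8=1 [stuck-at-1], U9=1.
So the outputs are Y1=1, Y2=1. (Without the fault they would be Y1=1, Y2=0.)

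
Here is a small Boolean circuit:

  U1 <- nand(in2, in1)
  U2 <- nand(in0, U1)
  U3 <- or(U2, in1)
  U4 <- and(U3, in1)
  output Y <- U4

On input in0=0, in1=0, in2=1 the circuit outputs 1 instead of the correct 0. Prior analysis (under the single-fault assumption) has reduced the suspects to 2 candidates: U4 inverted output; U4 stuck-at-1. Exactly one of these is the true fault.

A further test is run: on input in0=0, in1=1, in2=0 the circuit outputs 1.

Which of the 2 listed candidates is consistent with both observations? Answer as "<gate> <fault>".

U4 stuck-at-1

Evaluate each candidate on input in0=0, in1=1, in2=0:
  U4 inverted output: U1=1, U2=1, U3=1, U4=0 [inverted output] → 0 — eliminated
  U4 stuck-at-1: U1=1, U2=1, U3=1, U4=1 [stuck-at-1] → 1 — matches
Only U4 stuck-at-1 reproduces the observed 1.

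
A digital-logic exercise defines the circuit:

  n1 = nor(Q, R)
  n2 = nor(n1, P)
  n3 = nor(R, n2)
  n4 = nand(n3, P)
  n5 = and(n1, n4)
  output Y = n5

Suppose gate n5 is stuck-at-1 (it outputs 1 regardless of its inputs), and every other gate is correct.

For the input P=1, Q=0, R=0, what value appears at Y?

Propagate with n5 forced: n1=1, n2=0, n3=1, n4=0, n5=1 [stuck-at-1].
So Y = 1. (Without the fault it would be 0.)

1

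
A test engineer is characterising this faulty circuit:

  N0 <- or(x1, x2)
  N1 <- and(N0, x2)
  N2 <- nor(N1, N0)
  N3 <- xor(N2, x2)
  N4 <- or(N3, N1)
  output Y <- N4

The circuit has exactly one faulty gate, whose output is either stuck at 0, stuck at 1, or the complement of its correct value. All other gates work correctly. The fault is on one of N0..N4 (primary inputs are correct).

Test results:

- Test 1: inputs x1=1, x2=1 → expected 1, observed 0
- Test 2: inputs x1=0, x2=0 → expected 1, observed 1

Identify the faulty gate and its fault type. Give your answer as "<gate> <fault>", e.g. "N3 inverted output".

N0 stuck-at-0

Fault-free values for test 1 (x1=1, x2=1): N0=1, N1=1, N2=0, N3=1, N4=1, giving Y=1. Observed 0.
Test 1: faults giving observed 0 are {N0 stuck-at-0, N0 inverted output, N4 stuck-at-0, N4 inverted output}.
Test 2 (x1=0, x2=0): fault-free N0=0, N1=0, N2=1, N3=1, N4=1 → 1; observed 1. Eliminates N0 inverted output, N4 stuck-at-0, N4 inverted output.
Only N0 stuck-at-0 is consistent with every test.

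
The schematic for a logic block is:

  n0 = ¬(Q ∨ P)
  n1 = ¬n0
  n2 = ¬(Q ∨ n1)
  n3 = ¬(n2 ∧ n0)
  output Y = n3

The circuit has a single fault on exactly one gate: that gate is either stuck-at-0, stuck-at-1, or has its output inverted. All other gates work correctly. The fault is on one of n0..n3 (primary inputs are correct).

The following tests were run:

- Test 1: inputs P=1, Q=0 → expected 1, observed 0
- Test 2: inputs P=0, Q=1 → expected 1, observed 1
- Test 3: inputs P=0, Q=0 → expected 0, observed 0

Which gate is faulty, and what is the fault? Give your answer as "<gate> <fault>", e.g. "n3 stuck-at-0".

n0 stuck-at-1

Fault-free values for test 1 (P=1, Q=0): n0=0, n1=1, n2=0, n3=1, giving Y=1. Observed 0.
Test 1: faults giving observed 0 are {n0 stuck-at-1, n0 inverted output, n3 stuck-at-0, n3 inverted output}.
Test 2 (P=0, Q=1): fault-free n0=0, n1=1, n2=0, n3=1 → 1; observed 1. Eliminates n3 stuck-at-0, n3 inverted output.
Test 3 (P=0, Q=0): fault-free n0=1, n1=0, n2=1, n3=0 → 0; observed 0. Eliminates n0 inverted output.
Only n0 stuck-at-1 is consistent with every test.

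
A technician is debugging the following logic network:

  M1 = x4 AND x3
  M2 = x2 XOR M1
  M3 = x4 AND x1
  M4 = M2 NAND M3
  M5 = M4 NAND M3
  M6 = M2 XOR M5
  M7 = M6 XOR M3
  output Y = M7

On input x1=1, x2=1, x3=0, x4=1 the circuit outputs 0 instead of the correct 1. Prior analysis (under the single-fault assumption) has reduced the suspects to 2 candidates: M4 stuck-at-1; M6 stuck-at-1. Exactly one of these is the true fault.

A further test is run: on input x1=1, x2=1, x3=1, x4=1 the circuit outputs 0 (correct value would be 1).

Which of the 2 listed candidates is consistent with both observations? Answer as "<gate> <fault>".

Evaluate each candidate on input x1=1, x2=1, x3=1, x4=1:
  M4 stuck-at-1: M1=1, M2=0, M3=1, M4=1 [stuck-at-1], M5=0, M6=0, M7=1 → 1 — eliminated
  M6 stuck-at-1: M1=1, M2=0, M3=1, M4=1, M5=0, M6=1 [stuck-at-1], M7=0 → 0 — matches
Only M6 stuck-at-1 reproduces the observed 0.

M6 stuck-at-1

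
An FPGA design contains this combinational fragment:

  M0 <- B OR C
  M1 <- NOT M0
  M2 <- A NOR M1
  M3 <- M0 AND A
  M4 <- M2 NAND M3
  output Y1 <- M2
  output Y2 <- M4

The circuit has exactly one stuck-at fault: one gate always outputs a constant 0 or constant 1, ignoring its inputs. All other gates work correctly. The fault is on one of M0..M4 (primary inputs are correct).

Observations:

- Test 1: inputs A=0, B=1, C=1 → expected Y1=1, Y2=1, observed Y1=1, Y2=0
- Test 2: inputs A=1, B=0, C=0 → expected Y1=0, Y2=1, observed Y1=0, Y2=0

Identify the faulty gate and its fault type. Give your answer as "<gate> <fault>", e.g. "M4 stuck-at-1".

Fault-free values for test 1 (A=0, B=1, C=1): M0=1, M1=0, M2=1, M3=0, M4=1, giving Y1=1, Y2=1. Observed Y1=1, Y2=0.
Test 1: faults giving observed Y1=1, Y2=0 are {M3 stuck-at-1, M4 stuck-at-0}.
Test 2 (A=1, B=0, C=0): fault-free M0=0, M1=1, M2=0, M3=0, M4=1 → Y1=0, Y2=1; observed Y1=0, Y2=0. Eliminates M3 stuck-at-1.
Only M4 stuck-at-0 is consistent with every test.

M4 stuck-at-0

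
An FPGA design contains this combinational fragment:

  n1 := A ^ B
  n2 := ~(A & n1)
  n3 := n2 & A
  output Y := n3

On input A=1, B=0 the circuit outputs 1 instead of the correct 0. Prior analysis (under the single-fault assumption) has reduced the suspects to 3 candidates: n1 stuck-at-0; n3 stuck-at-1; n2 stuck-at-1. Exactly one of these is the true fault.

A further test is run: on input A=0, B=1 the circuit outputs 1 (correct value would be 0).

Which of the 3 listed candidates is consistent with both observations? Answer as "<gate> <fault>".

n3 stuck-at-1

Evaluate each candidate on input A=0, B=1:
  n1 stuck-at-0: n1=0 [stuck-at-0], n2=1, n3=0 → 0 — eliminated
  n3 stuck-at-1: n1=1, n2=1, n3=1 [stuck-at-1] → 1 — matches
  n2 stuck-at-1: n1=1, n2=1 [stuck-at-1], n3=0 → 0 — eliminated
Only n3 stuck-at-1 reproduces the observed 1.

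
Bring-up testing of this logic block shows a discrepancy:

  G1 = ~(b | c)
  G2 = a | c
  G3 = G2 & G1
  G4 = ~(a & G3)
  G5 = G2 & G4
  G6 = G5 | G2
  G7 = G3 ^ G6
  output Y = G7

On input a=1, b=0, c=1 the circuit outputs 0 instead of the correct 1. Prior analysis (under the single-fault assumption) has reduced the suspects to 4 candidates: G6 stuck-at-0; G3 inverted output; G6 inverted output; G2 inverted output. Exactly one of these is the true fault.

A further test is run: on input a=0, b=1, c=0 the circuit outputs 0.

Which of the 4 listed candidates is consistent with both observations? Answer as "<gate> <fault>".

G6 stuck-at-0

Evaluate each candidate on input a=0, b=1, c=0:
  G6 stuck-at-0: G1=0, G2=0, G3=0, G4=1, G5=0, G6=0 [stuck-at-0], G7=0 → 0 — matches
  G3 inverted output: G1=0, G2=0, G3=1 [inverted output], G4=1, G5=0, G6=0, G7=1 → 1 — eliminated
  G6 inverted output: G1=0, G2=0, G3=0, G4=1, G5=0, G6=1 [inverted output], G7=1 → 1 — eliminated
  G2 inverted output: G1=0, G2=1 [inverted output], G3=0, G4=1, G5=1, G6=1, G7=1 → 1 — eliminated
Only G6 stuck-at-0 reproduces the observed 0.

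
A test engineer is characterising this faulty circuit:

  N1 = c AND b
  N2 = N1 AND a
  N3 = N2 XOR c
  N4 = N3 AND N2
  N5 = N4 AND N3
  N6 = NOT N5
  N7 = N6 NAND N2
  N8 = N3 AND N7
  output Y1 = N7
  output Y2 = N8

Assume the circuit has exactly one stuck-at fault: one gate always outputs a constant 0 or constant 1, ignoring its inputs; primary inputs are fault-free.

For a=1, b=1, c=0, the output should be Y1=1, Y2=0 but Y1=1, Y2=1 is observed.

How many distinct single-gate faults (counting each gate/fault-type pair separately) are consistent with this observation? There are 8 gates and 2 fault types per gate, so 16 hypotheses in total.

4

Fault-free: N1=0, N2=0, N3=0, N4=0, N5=0, N6=1, N7=1, N8=0 → Y1=1, Y2=0. Observed Y1=1, Y2=1.
  N1: stuck-at-1 ✓; others ✗
  N2: stuck-at-1 ✓; others ✗
  N3: stuck-at-1 ✓; others ✗
  N4: none of the 2 fault types match ✗
  N5: none of the 2 fault types match ✗
  N6: none of the 2 fault types match ✗
  N7: none of the 2 fault types match ✗
  N8: stuck-at-1 ✓; others ✗
Consistent faults: {N1 stuck-at-1, N2 stuck-at-1, N3 stuck-at-1, N8 stuck-at-1} — 4 in all.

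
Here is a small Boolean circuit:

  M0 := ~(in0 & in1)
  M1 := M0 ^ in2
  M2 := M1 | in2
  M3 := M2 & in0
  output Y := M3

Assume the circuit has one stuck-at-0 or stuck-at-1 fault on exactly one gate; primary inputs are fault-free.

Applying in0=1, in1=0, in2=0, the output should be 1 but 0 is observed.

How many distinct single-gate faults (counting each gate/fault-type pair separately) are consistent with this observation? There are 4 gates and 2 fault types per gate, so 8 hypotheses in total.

4

Fault-free: M0=1, M1=1, M2=1, M3=1 → 1. Observed 0.
  M0 stuck-at-0: output 0 ✓
  M0 stuck-at-1: output 1 ✗
  M1 stuck-at-0: output 0 ✓
  M1 stuck-at-1: output 1 ✗
  M2 stuck-at-0: output 0 ✓
  M2 stuck-at-1: output 1 ✗
  M3 stuck-at-0: output 0 ✓
  M3 stuck-at-1: output 1 ✗
Consistent faults: {M0 stuck-at-0, M1 stuck-at-0, M2 stuck-at-0, M3 stuck-at-0} — 4 in all.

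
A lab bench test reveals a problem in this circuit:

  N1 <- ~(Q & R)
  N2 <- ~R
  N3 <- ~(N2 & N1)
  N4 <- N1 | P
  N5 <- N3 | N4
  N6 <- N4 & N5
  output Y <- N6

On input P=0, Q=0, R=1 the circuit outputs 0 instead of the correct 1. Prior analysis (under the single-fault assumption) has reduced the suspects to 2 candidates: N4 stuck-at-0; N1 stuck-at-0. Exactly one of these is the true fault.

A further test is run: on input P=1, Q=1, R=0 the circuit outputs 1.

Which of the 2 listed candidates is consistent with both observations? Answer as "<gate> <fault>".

N1 stuck-at-0

Evaluate each candidate on input P=1, Q=1, R=0:
  N4 stuck-at-0: N1=1, N2=1, N3=0, N4=0 [stuck-at-0], N5=0, N6=0 → 0 — eliminated
  N1 stuck-at-0: N1=0 [stuck-at-0], N2=1, N3=1, N4=1, N5=1, N6=1 → 1 — matches
Only N1 stuck-at-0 reproduces the observed 1.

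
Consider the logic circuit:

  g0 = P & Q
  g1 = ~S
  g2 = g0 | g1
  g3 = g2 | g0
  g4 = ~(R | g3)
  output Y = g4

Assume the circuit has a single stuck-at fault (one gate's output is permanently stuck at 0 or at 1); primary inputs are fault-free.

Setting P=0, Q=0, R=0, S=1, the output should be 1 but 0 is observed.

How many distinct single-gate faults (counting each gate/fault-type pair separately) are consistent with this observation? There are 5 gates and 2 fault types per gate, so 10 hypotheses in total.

Fault-free: g0=0, g1=0, g2=0, g3=0, g4=1 → 1. Observed 0.
  g0 stuck-at-0: output 1 ✗
  g0 stuck-at-1: output 0 ✓
  g1 stuck-at-0: output 1 ✗
  g1 stuck-at-1: output 0 ✓
  g2 stuck-at-0: output 1 ✗
  g2 stuck-at-1: output 0 ✓
  g3 stuck-at-0: output 1 ✗
  g3 stuck-at-1: output 0 ✓
  g4 stuck-at-0: output 0 ✓
  g4 stuck-at-1: output 1 ✗
Consistent faults: {g0 stuck-at-1, g1 stuck-at-1, g2 stuck-at-1, g3 stuck-at-1, g4 stuck-at-0} — 5 in all.

5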